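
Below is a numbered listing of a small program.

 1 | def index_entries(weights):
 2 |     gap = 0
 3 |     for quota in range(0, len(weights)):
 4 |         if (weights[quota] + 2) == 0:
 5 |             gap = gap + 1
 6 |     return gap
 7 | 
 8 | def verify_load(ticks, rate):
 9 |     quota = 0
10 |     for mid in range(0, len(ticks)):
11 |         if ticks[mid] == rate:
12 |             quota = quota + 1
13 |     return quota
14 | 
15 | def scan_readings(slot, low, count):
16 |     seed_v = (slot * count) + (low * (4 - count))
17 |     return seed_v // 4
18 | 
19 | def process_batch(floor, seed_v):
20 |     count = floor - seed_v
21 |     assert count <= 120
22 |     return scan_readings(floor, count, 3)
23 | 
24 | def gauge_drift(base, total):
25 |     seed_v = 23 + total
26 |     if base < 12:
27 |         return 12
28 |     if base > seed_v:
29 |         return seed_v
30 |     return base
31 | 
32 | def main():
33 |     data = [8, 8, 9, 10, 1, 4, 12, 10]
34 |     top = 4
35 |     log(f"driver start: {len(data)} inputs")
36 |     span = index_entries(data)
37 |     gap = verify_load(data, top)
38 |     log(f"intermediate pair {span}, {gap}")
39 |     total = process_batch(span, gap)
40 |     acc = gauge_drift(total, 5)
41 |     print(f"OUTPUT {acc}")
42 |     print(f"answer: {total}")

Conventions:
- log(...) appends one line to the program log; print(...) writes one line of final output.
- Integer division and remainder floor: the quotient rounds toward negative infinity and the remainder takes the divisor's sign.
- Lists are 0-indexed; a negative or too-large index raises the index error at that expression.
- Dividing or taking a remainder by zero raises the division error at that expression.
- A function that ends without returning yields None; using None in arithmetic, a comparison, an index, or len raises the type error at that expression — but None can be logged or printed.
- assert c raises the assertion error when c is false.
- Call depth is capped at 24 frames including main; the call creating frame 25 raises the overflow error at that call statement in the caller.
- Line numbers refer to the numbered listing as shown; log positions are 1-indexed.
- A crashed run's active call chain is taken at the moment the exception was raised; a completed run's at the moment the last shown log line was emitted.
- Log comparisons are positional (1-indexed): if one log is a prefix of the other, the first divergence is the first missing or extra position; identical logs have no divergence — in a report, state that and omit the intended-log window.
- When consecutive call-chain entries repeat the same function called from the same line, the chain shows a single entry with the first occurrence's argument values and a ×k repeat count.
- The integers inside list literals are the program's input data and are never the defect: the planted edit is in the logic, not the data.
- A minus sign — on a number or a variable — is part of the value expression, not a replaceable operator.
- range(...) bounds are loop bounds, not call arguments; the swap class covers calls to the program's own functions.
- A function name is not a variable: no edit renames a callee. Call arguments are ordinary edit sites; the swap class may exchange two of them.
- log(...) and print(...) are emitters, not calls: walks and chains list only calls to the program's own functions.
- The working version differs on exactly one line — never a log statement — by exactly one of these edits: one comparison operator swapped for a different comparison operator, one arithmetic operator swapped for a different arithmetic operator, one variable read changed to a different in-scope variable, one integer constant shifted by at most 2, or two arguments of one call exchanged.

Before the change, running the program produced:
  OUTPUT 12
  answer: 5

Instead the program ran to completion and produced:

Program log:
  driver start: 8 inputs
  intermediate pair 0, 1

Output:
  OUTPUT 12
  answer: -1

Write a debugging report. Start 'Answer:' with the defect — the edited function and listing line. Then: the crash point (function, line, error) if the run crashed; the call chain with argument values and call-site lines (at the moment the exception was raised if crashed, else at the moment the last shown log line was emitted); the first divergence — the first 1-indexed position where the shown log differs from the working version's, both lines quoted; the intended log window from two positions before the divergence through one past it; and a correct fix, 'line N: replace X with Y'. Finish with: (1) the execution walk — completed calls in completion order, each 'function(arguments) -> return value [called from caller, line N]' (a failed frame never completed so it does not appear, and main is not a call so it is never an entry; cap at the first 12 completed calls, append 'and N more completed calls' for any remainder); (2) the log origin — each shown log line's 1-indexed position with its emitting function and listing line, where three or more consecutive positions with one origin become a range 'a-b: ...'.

Answer: the defect is in index_entries at line 4.
Key fact: The log first diverges at position 2: the faulty run prints 'intermediate pair 0, 1' where the working version prints 'intermediate pair 6, 1'.
Call chain: main.
First divergence: position 2 — the shown line 'intermediate pair 0, 1' should read 'intermediate pair 6, 1'.
Intended log window:
  1: driver start: 8 inputs
  2: intermediate pair 6, 1
Execution walk:
  index_entries([8, 8, 9, 10, 1, 4, 12, 10]) -> 0  [called from main, line 36]
  verify_load([8, 8, 9, 10, 1, 4, 12, 10], 4) -> 1  [called from main, line 37]
  scan_readings(0, -1, 3) -> -1  [called from process_batch, line 22]
  process_batch(0, 1) -> -1  [called from main, line 39]
  gauge_drift(-1, 5) -> 12  [called from main, line 40]
Origin of each log line:
  1: from main, line 35
  2: from main, line 38
A correct fix: line 4: replace `+` with `%`.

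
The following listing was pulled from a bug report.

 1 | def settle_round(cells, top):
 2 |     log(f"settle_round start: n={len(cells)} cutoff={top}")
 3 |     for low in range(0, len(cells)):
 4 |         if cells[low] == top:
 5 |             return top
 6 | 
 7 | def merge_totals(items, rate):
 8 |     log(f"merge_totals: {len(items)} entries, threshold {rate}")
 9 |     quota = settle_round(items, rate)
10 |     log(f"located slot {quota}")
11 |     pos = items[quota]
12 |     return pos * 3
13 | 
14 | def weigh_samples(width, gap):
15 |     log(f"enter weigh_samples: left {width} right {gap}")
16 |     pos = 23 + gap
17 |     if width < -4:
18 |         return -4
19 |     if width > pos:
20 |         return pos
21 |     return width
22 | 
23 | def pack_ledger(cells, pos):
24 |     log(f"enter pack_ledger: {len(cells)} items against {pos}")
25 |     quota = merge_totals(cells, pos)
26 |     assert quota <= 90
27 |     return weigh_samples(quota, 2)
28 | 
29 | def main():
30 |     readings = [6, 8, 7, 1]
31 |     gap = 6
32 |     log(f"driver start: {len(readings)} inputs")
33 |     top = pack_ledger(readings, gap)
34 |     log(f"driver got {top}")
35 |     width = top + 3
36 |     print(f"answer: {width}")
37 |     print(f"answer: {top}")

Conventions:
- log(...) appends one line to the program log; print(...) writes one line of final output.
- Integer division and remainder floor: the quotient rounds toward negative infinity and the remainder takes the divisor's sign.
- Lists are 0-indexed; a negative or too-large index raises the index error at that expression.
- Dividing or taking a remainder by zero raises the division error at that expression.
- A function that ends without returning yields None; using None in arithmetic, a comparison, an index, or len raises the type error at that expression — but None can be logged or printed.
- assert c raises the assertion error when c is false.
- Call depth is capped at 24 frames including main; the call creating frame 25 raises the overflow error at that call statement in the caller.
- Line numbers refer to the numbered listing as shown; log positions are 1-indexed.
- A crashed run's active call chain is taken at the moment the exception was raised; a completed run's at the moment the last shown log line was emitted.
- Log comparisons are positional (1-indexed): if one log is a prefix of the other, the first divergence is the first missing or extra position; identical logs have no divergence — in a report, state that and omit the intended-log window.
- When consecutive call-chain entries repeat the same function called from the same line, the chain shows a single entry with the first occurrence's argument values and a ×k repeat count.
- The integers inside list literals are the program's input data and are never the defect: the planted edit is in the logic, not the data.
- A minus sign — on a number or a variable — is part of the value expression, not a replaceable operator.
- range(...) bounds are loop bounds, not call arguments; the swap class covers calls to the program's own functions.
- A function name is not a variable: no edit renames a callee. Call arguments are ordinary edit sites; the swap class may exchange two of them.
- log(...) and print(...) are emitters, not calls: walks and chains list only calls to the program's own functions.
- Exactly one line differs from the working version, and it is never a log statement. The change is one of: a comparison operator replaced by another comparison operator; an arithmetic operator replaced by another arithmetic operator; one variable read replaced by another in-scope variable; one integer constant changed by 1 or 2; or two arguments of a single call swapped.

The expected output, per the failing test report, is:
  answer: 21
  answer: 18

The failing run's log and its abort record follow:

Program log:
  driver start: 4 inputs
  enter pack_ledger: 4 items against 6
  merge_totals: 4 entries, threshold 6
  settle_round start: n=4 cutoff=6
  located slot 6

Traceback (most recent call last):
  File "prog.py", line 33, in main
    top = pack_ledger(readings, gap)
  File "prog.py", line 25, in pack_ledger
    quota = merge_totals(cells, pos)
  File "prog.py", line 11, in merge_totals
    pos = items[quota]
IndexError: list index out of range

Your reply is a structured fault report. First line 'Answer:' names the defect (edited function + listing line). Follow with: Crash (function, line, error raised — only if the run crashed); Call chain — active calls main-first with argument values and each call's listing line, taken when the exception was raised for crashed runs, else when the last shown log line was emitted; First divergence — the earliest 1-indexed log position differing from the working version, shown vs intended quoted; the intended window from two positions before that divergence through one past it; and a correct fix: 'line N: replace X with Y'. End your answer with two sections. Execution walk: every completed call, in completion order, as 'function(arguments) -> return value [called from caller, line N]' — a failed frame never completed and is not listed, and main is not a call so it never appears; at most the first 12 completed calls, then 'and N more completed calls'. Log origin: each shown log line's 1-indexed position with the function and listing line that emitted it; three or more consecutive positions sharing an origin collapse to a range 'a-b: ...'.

Answer: the defect is in settle_round at line 5.
Key fact: The earliest visible damage is log position 5 — 'located slot 6' rather than the intended 'located slot 0'.
Crash: merge_totals, line 11, IndexError.
Call chain: main -> pack_ledger([6, 8, 7, 1], 6) (called at line 33) -> merge_totals([6, 8, 7, 1], 6) (called at line 25).
First divergence: position 5 — shown 'located slot 6', intended 'located slot 0'.
Intended log window:
  3: merge_totals: 4 entries, threshold 6
  4: settle_round start: n=4 cutoff=6
  5: located slot 0
  6: enter weigh_samples: left 18 right 2
Execution walk:
  settle_round([6, 8, 7, 1], 6) -> 6  [called from merge_totals, line 9]
Log origins:
  1: from main, line 32
  2: from pack_ledger, line 24
  3: from merge_totals, line 8
  4: from settle_round, line 2
  5: from merge_totals, line 10
A correct fix: line 5: replace `top` with `low`.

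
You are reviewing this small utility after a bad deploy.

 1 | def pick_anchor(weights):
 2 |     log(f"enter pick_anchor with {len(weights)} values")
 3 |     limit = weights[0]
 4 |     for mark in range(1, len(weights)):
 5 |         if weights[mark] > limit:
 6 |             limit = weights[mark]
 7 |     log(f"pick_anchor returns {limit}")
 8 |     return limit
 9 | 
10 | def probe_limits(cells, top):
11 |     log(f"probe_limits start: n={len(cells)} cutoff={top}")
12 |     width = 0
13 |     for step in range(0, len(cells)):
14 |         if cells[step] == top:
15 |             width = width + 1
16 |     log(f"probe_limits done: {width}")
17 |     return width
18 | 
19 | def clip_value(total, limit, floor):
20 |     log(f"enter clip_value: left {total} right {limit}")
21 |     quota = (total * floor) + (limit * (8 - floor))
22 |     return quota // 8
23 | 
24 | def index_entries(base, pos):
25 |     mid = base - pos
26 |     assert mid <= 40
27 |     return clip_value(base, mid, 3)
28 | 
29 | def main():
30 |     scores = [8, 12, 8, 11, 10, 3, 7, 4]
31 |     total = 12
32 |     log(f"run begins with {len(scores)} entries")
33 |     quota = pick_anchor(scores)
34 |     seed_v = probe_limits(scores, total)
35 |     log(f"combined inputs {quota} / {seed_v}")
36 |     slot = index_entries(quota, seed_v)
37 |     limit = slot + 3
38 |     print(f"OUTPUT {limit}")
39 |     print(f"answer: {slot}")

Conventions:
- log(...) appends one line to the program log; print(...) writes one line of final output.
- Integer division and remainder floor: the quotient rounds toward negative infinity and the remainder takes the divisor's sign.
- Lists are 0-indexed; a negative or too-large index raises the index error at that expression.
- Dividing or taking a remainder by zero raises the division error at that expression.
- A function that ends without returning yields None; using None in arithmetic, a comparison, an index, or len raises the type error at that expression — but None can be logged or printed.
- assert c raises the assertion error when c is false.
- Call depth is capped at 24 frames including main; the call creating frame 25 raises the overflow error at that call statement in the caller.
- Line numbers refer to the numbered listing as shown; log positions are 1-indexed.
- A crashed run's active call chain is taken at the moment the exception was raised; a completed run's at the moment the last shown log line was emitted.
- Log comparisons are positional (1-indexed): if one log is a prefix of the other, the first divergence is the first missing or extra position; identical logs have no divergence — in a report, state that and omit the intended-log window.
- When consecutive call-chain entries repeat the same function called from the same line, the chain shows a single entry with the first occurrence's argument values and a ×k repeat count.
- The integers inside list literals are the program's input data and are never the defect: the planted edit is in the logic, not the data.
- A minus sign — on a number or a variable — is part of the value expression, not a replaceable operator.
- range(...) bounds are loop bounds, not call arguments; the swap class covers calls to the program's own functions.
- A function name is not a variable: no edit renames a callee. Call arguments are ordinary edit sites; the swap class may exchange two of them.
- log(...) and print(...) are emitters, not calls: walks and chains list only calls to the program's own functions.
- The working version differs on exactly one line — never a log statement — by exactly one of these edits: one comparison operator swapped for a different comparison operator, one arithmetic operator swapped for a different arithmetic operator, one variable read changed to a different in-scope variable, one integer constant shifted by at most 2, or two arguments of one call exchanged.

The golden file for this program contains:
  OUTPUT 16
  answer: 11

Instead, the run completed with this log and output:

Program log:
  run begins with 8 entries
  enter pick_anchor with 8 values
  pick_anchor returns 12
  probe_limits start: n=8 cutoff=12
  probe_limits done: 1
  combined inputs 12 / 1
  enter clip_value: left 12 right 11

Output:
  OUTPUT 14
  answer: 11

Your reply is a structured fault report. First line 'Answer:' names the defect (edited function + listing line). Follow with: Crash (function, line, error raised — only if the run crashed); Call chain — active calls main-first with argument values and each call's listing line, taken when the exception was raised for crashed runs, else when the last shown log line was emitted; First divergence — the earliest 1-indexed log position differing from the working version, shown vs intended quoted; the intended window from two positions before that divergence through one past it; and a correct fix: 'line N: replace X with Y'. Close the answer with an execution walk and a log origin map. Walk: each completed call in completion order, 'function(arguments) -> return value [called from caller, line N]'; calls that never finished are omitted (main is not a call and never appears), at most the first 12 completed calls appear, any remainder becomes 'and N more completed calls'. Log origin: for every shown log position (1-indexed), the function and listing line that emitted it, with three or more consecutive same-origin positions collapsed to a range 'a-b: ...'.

Answer: the defect is in main at line 37.
The tell: Every logged value matches the working version; the printed result is what differs.
Call chain: main -> index_entries(12, 1) (called at line 36) -> clip_value(12, 11, 3) (called at line 27).
First divergence: none — the logs agree in full.
Execution walk:
  pick_anchor([8, 12, 8, 11, 10, 3, 7, 4]) -> 12  [called from main, line 33]
  probe_limits([8, 12, 8, 11, 10, 3, 7, 4], 12) -> 1  [called from main, line 34]
  clip_value(12, 11, 3) -> 11  [called from index_entries, line 27]
  index_entries(12, 1) -> 11  [called from main, line 36]
Log origin:
  1: emitted by main (line 32)
  2: emitted by pick_anchor (line 2)
  3: emitted by pick_anchor (line 7)
  4: emitted by probe_limits (line 11)
  5: emitted by probe_limits (line 16)
  6: emitted by main (line 35)
  7: emitted by clip_value (line 20)
A correct fix: line 37: replace `3` with `5`.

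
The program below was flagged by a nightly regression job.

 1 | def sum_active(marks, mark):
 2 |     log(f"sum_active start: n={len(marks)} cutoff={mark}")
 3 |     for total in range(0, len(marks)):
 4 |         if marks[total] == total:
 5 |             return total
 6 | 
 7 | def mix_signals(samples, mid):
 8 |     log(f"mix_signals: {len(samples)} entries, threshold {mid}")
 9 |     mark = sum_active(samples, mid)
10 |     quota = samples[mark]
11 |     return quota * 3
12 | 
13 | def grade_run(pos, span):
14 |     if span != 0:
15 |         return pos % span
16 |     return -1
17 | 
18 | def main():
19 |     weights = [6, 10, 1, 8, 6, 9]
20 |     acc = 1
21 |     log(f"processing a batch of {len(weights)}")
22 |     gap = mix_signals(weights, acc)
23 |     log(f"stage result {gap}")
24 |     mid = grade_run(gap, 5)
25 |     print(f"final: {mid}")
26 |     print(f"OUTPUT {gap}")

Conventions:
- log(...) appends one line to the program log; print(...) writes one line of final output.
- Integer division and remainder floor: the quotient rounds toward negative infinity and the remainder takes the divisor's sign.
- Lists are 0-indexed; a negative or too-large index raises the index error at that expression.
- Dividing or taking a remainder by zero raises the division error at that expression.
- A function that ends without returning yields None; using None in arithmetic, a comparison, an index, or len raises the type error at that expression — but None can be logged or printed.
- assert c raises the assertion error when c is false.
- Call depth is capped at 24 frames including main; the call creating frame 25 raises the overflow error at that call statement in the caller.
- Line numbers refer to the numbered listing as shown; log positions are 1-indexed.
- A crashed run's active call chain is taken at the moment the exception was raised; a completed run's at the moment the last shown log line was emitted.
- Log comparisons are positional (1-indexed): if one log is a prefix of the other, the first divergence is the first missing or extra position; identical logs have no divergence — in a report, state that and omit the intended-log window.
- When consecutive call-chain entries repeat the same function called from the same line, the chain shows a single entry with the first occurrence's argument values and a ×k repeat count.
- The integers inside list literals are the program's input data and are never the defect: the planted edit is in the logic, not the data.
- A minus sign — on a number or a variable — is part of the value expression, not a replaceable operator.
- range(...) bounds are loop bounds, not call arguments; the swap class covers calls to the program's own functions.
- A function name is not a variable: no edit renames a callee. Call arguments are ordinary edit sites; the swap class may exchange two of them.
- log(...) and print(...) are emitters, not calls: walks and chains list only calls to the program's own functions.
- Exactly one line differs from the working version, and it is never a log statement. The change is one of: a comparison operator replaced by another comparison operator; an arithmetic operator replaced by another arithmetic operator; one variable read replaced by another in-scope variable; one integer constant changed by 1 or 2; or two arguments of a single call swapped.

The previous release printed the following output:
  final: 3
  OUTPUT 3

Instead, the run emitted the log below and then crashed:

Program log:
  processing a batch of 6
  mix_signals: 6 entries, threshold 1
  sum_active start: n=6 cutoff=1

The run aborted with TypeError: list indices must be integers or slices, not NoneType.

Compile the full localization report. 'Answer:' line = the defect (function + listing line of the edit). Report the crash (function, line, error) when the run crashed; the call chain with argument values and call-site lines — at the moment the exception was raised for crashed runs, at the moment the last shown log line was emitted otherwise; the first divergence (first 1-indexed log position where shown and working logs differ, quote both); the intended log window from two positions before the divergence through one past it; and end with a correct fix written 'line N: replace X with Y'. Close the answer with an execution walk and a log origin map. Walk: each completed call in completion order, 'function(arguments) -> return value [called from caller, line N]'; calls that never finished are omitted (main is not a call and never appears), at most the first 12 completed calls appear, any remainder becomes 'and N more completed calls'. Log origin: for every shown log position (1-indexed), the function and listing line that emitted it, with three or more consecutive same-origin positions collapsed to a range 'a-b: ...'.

Answer: the defect is in sum_active at line 4.
The tell: A complete run would log 'stage result 3' next, but this one stopped at 3 lines.
Crash: mix_signals, line 10, TypeError.
Call chain: main -> mix_signals([6, 10, 1, 8, 6, 9], 1) (called at line 22).
First divergence: position 4 (shown log ended at 3 lines; the working version continues: 'stage result 3').
Intended log window:
  2: mix_signals: 6 entries, threshold 1
  3: sum_active start: n=6 cutoff=1
  4: stage result 3
Execution walk:
  sum_active([6, 10, 1, 8, 6, 9], 1) -> None  [called from mix_signals, line 9]
Log origins:
  1: from main, line 21
  2: from mix_signals, line 8
  3: from sum_active, line 2
A correct fix: line 4: replace `marks[total] == total` with `marks[total] == mark`.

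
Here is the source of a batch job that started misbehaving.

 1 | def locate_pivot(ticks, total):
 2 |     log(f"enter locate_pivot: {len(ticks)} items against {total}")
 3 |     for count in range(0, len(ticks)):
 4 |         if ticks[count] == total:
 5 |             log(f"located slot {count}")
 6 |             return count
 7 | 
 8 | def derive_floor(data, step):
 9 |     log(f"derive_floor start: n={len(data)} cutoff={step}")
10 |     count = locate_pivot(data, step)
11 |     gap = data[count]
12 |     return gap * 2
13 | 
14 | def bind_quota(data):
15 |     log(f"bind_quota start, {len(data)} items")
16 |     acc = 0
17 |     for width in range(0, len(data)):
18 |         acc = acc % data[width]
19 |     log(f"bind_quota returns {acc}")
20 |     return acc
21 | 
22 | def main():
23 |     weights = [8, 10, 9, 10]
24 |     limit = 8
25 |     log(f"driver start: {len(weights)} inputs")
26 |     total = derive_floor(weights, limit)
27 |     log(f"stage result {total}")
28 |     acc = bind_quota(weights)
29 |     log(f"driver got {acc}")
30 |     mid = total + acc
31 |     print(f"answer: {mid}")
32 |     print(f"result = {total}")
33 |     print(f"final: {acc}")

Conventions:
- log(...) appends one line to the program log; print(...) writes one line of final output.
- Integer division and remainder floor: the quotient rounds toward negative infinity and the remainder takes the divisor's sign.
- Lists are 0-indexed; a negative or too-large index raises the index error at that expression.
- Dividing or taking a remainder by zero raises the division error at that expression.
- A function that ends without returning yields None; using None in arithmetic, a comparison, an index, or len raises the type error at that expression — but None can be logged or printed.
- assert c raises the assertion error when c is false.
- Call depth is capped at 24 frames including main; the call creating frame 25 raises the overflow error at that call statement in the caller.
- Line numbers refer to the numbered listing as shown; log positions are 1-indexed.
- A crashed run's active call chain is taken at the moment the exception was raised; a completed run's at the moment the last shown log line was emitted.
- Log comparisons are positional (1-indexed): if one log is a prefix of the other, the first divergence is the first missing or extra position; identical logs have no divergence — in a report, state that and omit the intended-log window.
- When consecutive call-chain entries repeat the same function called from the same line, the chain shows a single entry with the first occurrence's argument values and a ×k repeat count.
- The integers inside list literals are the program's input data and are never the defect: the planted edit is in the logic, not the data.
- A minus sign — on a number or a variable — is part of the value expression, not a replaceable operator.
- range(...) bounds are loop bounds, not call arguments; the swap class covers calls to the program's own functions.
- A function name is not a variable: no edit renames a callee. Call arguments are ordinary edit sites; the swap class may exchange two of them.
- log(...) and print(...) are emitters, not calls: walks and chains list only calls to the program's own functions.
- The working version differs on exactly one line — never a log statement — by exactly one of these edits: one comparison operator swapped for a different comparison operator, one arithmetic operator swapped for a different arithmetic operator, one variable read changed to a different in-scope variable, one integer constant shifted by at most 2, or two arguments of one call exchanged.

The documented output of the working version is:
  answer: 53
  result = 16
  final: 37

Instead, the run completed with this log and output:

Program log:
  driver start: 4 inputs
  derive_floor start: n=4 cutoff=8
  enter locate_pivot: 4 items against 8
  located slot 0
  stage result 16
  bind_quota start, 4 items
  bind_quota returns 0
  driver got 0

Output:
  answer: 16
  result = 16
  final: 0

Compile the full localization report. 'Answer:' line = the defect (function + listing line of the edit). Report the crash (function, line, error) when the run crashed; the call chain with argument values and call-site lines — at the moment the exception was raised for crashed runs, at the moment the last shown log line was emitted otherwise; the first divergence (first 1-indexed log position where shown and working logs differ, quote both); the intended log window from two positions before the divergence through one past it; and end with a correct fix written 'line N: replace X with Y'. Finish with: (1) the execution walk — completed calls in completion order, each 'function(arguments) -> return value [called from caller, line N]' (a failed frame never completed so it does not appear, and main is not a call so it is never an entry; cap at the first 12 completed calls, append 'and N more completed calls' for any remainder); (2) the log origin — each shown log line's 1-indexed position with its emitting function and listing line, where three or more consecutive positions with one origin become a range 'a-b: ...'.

Answer: the defect is in bind_quota at line 18.
Key fact: Position 7 is the first bad log line: 'bind_quota returns 0' should read 'bind_quota returns 37'.
Call chain: main.
First divergence: position 7; shown 'bind_quota returns 0' vs intended 'bind_quota returns 37'.
Intended log window:
  5: stage result 16
  6: bind_quota start, 4 items
  7: bind_quota returns 37
  8: driver got 37
Execution walk:
  locate_pivot([8, 10, 9, 10], 8) -> 0  [called from derive_floor, line 10]
  derive_floor([8, 10, 9, 10], 8) -> 16  [called from main, line 26]
  bind_quota([8, 10, 9, 10]) -> 0  [called from main, line 28]
Log origin:
  1 — main, line 25
  2 — derive_floor, line 9
  3 — locate_pivot, line 2
  4 — locate_pivot, line 5
  5 — main, line 27
  6 — bind_quota, line 15
  7 — bind_quota, line 19
  8 — main, line 29
A correct fix: line 18: replace `%` with `+`.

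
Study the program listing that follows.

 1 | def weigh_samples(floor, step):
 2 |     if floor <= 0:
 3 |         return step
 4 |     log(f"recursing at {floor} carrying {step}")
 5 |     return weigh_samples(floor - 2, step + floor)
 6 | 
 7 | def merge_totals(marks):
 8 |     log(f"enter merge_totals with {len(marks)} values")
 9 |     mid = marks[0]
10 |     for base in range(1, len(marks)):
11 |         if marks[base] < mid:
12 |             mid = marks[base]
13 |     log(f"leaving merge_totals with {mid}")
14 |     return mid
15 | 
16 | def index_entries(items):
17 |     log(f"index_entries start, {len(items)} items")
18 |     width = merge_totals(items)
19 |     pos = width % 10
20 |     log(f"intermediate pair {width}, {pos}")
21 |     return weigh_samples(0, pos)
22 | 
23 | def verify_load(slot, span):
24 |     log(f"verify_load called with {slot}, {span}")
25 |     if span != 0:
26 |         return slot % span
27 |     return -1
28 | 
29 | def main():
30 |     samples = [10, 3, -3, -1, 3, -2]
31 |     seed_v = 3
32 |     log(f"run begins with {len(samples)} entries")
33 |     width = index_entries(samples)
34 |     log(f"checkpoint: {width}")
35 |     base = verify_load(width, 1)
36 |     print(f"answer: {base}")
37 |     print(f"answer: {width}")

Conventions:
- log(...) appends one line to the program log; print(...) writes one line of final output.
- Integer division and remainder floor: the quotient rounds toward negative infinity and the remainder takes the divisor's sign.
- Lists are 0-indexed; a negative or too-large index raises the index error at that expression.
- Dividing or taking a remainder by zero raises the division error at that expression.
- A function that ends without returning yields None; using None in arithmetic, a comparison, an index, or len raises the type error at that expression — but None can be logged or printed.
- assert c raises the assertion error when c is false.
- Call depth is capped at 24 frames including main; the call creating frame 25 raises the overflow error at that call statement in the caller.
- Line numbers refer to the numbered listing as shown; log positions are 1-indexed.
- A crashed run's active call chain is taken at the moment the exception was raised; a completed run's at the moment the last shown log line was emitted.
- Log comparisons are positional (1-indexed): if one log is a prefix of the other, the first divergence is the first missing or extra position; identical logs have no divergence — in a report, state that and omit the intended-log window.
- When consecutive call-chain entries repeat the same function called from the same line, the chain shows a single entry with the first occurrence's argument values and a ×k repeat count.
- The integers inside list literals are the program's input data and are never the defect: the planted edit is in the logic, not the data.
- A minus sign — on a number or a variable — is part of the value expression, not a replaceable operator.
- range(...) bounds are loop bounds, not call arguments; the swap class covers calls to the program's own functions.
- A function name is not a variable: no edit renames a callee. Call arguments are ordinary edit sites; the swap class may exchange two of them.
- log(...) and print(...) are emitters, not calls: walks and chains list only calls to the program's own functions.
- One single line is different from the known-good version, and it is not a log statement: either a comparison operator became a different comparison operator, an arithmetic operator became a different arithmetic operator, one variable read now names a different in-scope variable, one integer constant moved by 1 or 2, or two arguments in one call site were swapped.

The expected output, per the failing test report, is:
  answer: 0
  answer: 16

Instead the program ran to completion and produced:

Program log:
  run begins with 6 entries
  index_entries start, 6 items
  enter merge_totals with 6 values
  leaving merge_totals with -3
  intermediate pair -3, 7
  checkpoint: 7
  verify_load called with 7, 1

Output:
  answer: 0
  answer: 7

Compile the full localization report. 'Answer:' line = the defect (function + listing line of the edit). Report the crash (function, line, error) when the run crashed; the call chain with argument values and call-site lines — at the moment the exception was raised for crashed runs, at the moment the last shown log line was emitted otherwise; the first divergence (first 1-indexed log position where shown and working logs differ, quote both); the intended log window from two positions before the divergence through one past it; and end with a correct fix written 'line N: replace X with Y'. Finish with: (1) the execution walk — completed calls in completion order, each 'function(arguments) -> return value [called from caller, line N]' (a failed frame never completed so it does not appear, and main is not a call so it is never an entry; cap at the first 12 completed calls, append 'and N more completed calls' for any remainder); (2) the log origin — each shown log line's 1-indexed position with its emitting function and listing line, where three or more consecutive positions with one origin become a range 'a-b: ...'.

Answer: the defect is in index_entries at line 21.
Key fact: At log position 6 the runs split — shown 'checkpoint: 7', but the working version logs 'recursing at 7 carrying 0'.
Call chain: main -> verify_load(7, 1) (called at line 35).
First divergence: position 6 — shown 'checkpoint: 7', intended 'recursing at 7 carrying 0'.
Intended log window:
  4: leaving merge_totals with -3
  5: intermediate pair -3, 7
  6: recursing at 7 carrying 0
  7: recursing at 5 carrying 7
Execution walk:
  merge_totals([10, 3, -3, -1, 3, -2]) -> -3  [called from index_entries, line 18]
  weigh_samples(0, 7) -> 7  [called from index_entries, line 21]
  index_entries([10, 3, -3, -1, 3, -2]) -> 7  [called from main, line 33]
  verify_load(7, 1) -> 0  [called from main, line 35]
Origin of each log line:
  1: emitted by main (line 32)
  2: emitted by index_entries (line 17)
  3: emitted by merge_totals (line 8)
  4: emitted by merge_totals (line 13)
  5: emitted by index_entries (line 20)
  6: emitted by main (line 34)
  7: emitted by verify_load (line 24)
A correct fix: line 21: replace `weigh_samples(0, pos)` with `weigh_samples(pos, 0)`.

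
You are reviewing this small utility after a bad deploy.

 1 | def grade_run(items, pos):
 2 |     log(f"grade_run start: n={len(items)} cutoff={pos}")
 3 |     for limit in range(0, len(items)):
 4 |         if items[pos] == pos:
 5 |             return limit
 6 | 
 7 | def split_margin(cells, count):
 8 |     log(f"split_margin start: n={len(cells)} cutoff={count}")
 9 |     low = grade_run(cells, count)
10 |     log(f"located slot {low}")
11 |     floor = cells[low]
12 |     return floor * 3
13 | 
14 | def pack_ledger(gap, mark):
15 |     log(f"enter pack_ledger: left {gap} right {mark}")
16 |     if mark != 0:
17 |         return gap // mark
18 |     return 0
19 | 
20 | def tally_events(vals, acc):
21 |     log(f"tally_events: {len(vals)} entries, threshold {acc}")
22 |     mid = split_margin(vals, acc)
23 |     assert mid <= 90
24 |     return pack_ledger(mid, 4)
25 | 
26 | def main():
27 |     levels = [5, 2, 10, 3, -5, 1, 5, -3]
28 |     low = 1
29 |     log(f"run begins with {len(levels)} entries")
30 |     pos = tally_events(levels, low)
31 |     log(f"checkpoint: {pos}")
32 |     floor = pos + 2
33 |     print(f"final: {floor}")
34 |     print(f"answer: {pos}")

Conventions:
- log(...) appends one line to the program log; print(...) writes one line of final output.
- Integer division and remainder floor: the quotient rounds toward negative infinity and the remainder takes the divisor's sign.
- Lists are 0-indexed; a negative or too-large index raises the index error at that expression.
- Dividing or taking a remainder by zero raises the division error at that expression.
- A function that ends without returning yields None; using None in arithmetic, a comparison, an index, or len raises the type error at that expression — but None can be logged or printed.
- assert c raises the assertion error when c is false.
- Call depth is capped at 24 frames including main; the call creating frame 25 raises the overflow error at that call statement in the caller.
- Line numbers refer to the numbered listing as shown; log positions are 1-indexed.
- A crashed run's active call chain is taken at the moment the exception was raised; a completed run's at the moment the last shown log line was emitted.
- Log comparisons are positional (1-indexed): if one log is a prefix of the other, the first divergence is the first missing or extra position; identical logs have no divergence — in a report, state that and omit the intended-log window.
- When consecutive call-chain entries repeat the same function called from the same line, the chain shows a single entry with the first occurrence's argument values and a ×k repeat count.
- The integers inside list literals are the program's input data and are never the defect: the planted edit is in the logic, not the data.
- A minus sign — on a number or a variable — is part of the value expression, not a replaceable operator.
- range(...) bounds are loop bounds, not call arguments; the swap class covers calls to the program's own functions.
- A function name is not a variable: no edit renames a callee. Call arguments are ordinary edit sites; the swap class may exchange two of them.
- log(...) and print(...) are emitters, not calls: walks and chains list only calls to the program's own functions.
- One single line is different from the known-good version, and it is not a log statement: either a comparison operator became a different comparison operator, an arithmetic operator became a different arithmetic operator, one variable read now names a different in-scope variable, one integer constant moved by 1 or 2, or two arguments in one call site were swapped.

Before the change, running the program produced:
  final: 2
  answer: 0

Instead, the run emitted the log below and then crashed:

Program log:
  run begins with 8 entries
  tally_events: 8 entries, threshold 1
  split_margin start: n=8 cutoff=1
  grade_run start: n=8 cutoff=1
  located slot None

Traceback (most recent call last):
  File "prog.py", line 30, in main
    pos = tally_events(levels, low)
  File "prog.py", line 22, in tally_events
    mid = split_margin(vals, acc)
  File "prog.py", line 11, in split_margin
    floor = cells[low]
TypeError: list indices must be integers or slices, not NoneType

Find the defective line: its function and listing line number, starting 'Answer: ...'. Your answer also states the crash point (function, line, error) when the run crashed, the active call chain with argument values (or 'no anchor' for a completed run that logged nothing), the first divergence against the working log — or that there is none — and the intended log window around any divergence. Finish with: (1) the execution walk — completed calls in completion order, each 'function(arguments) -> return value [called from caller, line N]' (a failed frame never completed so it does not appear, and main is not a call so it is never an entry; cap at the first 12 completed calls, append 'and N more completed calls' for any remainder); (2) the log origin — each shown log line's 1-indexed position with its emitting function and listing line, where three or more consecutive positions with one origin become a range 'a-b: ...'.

Answer: the defect is in grade_run at line 4.
Core observation: At log position 5 the runs split — shown 'located slot None', but the working version logs 'located slot 5'.
Crash: split_margin, line 11, TypeError.
Call chain: main -> tally_events([5, 2, 10, 3, -5, 1, 5, -3], 1) (called at line 30) -> split_margin([5, 2, 10, 3, -5, 1, 5, -3], 1) (called at line 22).
First divergence: position 5 — the shown line 'located slot None' should read 'located slot 5'.
Intended log window:
  3: split_margin start: n=8 cutoff=1
  4: grade_run start: n=8 cutoff=1
  5: located slot 5
  6: enter pack_ledger: left 3 right 4
Execution walk:
  grade_run([5, 2, 10, 3, -5, 1, 5, -3], 1) -> None  [called from split_margin, line 9]
Log origins:
  1: emitted by main (line 29)
  2: emitted by tally_events (line 21)
  3: emitted by split_margin (line 8)
  4: emitted by grade_run (line 2)
  5: emitted by split_margin (line 10)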